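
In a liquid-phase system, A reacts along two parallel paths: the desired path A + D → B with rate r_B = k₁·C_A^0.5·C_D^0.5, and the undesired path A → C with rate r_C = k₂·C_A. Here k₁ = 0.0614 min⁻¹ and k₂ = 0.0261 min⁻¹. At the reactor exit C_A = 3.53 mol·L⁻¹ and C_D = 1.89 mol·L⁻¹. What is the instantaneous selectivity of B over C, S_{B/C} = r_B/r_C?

S_{B/C} = r_B/r_C = (k₁·C_A^0.5·C_D^0.5)/(k₂·C_A) = (k₁/k₂)·C_A^-0.5·C_D^0.5.
= (0.0614×3.530^0.5×1.890^0.5) / (0.0261×3.530) = 0.1586/0.09213 = 1.72.

1.72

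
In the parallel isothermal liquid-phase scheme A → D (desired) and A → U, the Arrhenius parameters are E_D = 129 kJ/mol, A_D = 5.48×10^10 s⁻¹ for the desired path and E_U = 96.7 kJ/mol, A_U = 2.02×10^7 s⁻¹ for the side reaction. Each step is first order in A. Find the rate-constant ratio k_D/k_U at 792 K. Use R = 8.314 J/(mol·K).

k_D/k_U = (A_D/A_U)·exp[−(E_D−E_U)/(RT)] = (A_D/A_U)·exp[(E_U−E_D)/(RT)].
(E_U−E_D)/(RT) = (96.7−129)×10³/(8.314×792) = -32300/6585 = -4.905.
k_D/k_U = (5.48×10^10/2.02×10^7)·exp(-4.905) = 2713 × 0.007407 = 20.1.

20.1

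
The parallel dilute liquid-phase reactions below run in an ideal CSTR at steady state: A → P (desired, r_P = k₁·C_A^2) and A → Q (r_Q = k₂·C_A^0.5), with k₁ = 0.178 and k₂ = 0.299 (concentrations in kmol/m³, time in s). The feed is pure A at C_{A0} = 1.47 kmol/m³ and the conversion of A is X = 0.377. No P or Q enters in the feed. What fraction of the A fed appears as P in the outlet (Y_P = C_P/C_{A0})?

0.129

Exit C_A = C_{A0}(1−X) = 1.47×0.623 = 0.9158 kmol/m³.
In a CSTR the entire volume is at exit conditions, so r_P = 0.178×0.9158^2 = 0.1493 and r_Q = 0.299×0.9158^0.5 = 0.2861.
Fraction of consumed A going to P: r_P/(r_P+r_Q) = 0.3429.
C_P = 0.3429·C_{A0}·X = 0.3429×1.47×0.377 = 0.190 kmol/m³; Y_P = C_P/C_{A0} = 0.129.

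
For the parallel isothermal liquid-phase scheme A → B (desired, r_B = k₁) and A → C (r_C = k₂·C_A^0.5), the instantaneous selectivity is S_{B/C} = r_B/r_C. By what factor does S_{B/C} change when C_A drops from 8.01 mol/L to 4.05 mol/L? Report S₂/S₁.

1.41

S_{B/C} = (k₁/k₂)·C_A^-0.5, so S₂/S₁ = (C_{A,2}/C_{A,1})^-0.5.
= (4.05/8.01)^(-0.5) = (0.5056)^(-0.5) = 1.41.
Selectivity toward B rises as C_A falls — low-concentration operation is favoured.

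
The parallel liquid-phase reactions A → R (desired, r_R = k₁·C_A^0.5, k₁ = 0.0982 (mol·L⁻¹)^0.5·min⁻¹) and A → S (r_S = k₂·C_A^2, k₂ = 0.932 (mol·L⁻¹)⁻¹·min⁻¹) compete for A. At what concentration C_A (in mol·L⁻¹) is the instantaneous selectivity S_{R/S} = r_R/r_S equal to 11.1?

0.0448 mol·L⁻¹

S_{R/S} = (k₁/k₂)·C_A^-1.5 ⇒ C_A = (S·k₂/k₁)^(1/(-1.5)).
= (11.1×0.932/0.0982)^(-0.6667) = (105.3)^(-0.6667) = 0.0448 mol·L⁻¹.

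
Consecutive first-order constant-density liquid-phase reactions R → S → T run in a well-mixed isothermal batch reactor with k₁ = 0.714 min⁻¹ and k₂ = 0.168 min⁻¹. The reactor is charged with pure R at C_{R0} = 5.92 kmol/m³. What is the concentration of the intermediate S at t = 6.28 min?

2.61 kmol/m³

For first-order series with pure R initially, C_S(t) = k₁C_{R0}/(k₂−k₁)·(e^(−k₁t) − e^(−k₂t)).
e^(−k₁t) = e^(−0.714×6.28) = e^(−4.484) = 0.01129; e^(−k₂t) = e^(−1.055) = 0.3482.
C_S = 0.714×5.92/(0.168−0.714) × (0.01129−0.3482) = (-7.742)×(-0.3369) = 2.608 kmol/m³.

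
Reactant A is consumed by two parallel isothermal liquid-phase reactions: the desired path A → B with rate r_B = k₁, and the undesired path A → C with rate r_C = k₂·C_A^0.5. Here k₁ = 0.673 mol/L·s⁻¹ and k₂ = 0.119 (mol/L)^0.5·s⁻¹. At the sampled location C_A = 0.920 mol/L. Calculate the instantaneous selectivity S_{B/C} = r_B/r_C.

S_{B/C} = r_B/r_C = (k₁)/(k₂·C_A^0.5) = (k₁/k₂)·C_A^-0.5.
= (0.673) / (0.119×0.9200^0.5) = 0.6730/0.1141 = 5.90.
The undesired path is higher order in A, so low C_A (CSTR or dilute feed) favours B.

5.90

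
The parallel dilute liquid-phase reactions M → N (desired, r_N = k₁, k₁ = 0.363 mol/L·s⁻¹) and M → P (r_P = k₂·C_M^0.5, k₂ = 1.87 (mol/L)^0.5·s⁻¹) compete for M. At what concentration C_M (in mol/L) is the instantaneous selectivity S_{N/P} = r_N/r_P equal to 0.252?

0.593 mol/L

S_{N/P} = (k₁/k₂)·C_M^-0.5 ⇒ C_M = (S·k₂/k₁)^(-2).
= (0.252×1.87/0.363)^(-2) = (1.298)^(-2) = 0.593 mol/L.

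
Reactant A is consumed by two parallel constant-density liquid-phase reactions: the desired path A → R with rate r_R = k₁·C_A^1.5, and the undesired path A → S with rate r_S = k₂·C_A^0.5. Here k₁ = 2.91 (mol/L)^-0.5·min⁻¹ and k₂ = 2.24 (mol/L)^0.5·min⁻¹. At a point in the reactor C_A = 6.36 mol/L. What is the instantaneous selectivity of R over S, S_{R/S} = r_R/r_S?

S_{R/S} = r_R/r_S = (k₁·C_A^1.5)/(k₂·C_A^0.5) = (k₁/k₂)·C_A.
= (2.91×6.360^1.5) / (2.24×6.360^0.5) = 46.67/5.649 = 8.26.
Since the desired path is higher order in A, keeping C_A high (PFR or concentrated feed) favours R.

8.26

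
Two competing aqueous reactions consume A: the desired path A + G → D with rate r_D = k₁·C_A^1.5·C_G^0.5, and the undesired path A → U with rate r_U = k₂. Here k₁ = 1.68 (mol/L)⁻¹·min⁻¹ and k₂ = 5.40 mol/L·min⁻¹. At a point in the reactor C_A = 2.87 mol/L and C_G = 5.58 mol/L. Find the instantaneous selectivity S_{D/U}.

S_{D/U} = r_D/r_U = (k₁·C_A^1.5·C_G^0.5)/(k₂) = (k₁/k₂)·C_A^1.5·C_G^0.5.
= (1.68×2.870^1.5×5.580^0.5) / (5.40) = 19.30/5.400 = 3.57.

3.57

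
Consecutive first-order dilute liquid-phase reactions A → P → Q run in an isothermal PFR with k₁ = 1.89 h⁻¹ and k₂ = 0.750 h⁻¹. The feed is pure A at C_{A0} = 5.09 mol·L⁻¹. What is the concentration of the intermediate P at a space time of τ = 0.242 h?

1.70 mol·L⁻¹

Solving the coupled first-order balances gives C_P(τ) = [k₁/(k₂−k₁)]·C_{A0}·(e^(−k₁τ) − e^(−k₂τ)).
e^(−k₁τ) = e^(−1.89×0.242) = e^(−0.4574) = 0.6329; e^(−k₂τ) = e^(−0.1815) = 0.8340.
C_P = 1.89×5.09/(0.750−1.89) × (0.6329−0.8340) = (-8.439)×(-0.2011) = 1.697 mol·L⁻¹.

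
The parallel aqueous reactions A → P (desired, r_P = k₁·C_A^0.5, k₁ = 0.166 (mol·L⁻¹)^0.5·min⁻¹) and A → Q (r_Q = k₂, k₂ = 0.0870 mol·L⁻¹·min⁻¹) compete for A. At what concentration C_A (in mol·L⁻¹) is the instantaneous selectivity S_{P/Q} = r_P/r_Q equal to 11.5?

S_{P/Q} = (k₁/k₂)·C_A^0.5 ⇒ C_A = (S·k₂/k₁)^(2).
= (11.5×0.0870/0.166)^(2) = (6.027)^(2) = 36.3 mol·L⁻¹.

36.3 mol·L⁻¹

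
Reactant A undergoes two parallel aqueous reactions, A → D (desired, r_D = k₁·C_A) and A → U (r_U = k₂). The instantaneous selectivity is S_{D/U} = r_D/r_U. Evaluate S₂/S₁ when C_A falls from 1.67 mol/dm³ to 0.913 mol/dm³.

S_{D/U} = (k₁/k₂)·C_A, so S₂/S₁ = (C_{A,2}/C_{A,1}).
= 0.913/1.67 = 0.547.
Selectivity toward D falls as C_A falls — high-concentration operation is favoured.

0.547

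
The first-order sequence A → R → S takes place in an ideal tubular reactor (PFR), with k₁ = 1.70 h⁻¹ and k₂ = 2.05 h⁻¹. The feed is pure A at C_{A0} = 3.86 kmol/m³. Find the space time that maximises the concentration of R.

0.535 h

Setting dC_R/dτ = 0 gives τ_opt = ln(k₂/k₁)/(k₂−k₁).
= ln(2.05/1.70)/(2.05−1.70) = ln(1.206)/0.3500 = 0.1872/0.3500 = 0.535 h.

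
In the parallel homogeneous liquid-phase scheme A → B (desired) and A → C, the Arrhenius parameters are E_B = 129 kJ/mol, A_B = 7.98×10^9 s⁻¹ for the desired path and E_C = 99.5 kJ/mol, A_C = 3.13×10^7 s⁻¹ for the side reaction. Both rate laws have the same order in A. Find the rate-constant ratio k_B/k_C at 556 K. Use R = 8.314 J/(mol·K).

Since both paths have the same order in A, the concentration cancels and S_{B/C} = k_B/k_C = (A_B/A_C)·exp[(E_C−E_B)/(RT)].
(E_C−E_B)/(RT) = (99.5−129)×10³/(8.314×556) = -29500/4623 = -6.382.
k_B/k_C = (7.98×10^9/3.13×10^7)·exp(-6.382) = 255.0 × 0.001692 = 0.431.
Since E_B > E_C, raising the temperature improves selectivity toward B.

0.431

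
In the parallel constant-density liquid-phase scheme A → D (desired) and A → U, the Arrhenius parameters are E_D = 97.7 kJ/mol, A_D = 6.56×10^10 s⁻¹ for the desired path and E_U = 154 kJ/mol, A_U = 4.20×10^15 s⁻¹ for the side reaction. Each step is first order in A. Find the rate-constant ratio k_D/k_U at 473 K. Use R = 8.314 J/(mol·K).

With equal orders, S_{D/U} = k_D/k_U = (A_D/A_U)·exp[(E_U−E_D)/(RT)].
(E_U−E_D)/(RT) = (154−97.7)×10³/(8.314×473) = 56300/3933 = 14.32.
k_D/k_U = (6.56×10^10/4.20×10^15)·exp(14.32) = 1.562×10^-5 × 1.650×10^6 = 25.8.

25.8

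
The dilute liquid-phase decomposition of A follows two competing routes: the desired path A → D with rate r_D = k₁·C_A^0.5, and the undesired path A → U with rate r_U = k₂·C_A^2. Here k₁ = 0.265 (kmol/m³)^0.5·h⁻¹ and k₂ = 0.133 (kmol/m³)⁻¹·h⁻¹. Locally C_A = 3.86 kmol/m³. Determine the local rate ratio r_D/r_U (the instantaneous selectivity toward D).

0.263

S_{D/U} = r_D/r_U = (k₁·C_A^0.5)/(k₂·C_A^2) = (k₁/k₂)·C_A^-1.5.
= (0.265×3.860^0.5) / (0.133×3.860^2) = 0.5206/1.982 = 0.263.
The undesired path is higher order in A, so low C_A (CSTR or dilute feed) favours D.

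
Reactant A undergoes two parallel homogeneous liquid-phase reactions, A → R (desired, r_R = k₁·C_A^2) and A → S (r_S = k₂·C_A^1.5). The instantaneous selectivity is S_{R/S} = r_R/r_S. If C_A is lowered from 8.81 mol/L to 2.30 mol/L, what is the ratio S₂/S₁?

0.511

S_{R/S} = (k₁/k₂)·C_A^0.5, so S₂/S₁ = (C_{A,2}/C_{A,1})^0.5.
= (2.30/8.81)^0.5 = (0.2611)^0.5 = 0.511.
Selectivity toward R falls as C_A falls — high-concentration operation is favoured.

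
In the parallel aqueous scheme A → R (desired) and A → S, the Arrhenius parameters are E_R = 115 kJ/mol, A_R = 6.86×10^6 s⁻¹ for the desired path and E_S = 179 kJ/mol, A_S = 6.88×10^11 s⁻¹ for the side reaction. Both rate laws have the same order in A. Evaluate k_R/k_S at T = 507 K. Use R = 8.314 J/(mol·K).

Since both paths have the same order in A, the concentration cancels and S_{R/S} = k_R/k_S = (A_R/A_S)·exp[(E_S−E_R)/(RT)].
(E_S−E_R)/(RT) = (179−115)×10³/(8.314×507) = 64000/4215 = 15.18.
k_R/k_S = (6.86×10^6/6.88×10^11)·exp(15.18) = 9.971×10^-6 × 3.926×10^6 = 39.1.
Since E_R < E_S, lowering the temperature improves selectivity toward R.

39.1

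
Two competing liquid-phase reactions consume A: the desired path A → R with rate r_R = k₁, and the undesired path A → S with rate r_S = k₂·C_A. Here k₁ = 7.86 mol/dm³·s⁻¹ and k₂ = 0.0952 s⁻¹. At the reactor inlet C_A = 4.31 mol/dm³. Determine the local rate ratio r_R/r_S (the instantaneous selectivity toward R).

19.2

S_{R/S} = r_R/r_S = (k₁)/(k₂·C_A) = (k₁/k₂)·C_A⁻¹.
= (7.86) / (0.0952×4.310) = 7.860/0.4103 = 19.2.
The undesired path is higher order in A, so low C_A (CSTR or dilute feed) favours R.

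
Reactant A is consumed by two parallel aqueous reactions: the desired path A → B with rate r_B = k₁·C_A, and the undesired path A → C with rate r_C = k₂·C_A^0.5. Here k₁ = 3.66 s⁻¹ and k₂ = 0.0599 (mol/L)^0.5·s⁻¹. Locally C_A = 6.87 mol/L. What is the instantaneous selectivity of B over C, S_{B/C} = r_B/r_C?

160

S_{B/C} = r_B/r_C = (k₁·C_A)/(k₂·C_A^0.5) = (k₁/k₂)·C_A^0.5.
= (3.66×6.870) / (0.0599×6.870^0.5) = 25.14/0.1570 = 160.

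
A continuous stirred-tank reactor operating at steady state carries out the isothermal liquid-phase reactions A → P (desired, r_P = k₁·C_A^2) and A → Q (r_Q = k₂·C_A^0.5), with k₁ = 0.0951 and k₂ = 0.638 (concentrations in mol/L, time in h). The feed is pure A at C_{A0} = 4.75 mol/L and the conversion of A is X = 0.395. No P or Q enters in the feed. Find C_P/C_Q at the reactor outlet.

Exit C_A = C_{A0}(1−X) = 4.75×0.605 = 2.874 mol/L.
A CSTR operates uniformly at the exit composition, giving r_P = 0.7854 and r_Q = 1.082 (each k·C_A^n at C_A = 2.874).
Overall selectivity = C_P/C_Q = r_Pτ/(r_Qτ) = r_P/r_Q = 0.726.

0.726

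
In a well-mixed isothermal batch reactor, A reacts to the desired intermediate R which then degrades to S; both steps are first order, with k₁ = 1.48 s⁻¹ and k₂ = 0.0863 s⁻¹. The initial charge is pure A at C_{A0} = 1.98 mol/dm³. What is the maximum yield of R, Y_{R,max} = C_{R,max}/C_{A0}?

0.839

For a first-order series the maximum intermediate yield is C_{R,max}/C_{A0} = (k₁/k₂)^[k₂/(k₂−k₁)].
= (1.48/0.0863)^(0.0863/(0.0863−1.48)) = (17.15)^(-0.06192) = 0.8386.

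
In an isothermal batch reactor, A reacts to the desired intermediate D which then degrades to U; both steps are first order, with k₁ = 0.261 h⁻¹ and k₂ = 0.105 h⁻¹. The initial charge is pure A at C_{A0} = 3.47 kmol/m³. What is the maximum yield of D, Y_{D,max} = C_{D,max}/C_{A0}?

0.542

For a first-order series the maximum intermediate yield is C_{D,max}/C_{A0} = (k₁/k₂)^[k₂/(k₂−k₁)].
= (0.261/0.105)^(0.105/(0.105−0.261)) = (2.486)^(-0.6731) = 0.5418.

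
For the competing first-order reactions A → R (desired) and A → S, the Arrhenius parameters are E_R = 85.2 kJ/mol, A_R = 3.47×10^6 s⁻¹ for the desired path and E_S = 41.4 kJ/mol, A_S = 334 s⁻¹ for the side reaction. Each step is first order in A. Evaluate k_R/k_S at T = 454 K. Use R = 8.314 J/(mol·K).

0.0948

k_R/k_S = (A_R/A_S)·exp[−(E_R−E_S)/(RT)] = (A_R/A_S)·exp[(E_S−E_R)/(RT)].
(E_S−E_R)/(RT) = (41.4−85.2)×10³/(8.314×454) = -43800/3775 = -11.60.
k_R/k_S = (3.47×10^6/334)·exp(-11.60) = 10389 × 9.129×10^-6 = 0.0948.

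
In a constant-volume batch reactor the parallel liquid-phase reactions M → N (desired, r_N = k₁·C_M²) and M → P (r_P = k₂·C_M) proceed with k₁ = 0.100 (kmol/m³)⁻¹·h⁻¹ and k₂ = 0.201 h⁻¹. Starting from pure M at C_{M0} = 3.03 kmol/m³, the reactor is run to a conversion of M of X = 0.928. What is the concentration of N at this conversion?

C_M = C_{M0}(1−X) = 0.2182 kmol/m³.
Along a PFR/batch, dC_P/dC_M = −r_P/(r_N+r_P) = −k₂/(k₂+k₁·C_M).
Integrating from C_{M0} to C_M: C_P = (0.201/0.100)·ln[(0.201+0.100·3.03)/(0.201+0.100·0.218)] = 2.010·ln(0.5040/0.2228) = 1.641 kmol/m³.
Then C_N = (C_{M0}−C_M) − C_P = 2.812 − 1.641 = 1.171 kmol/m³.

1.17 kmol/m³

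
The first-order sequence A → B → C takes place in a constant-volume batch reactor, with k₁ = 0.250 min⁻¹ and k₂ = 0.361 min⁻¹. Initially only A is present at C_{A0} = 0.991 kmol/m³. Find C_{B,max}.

0.300 kmol/m³

At the optimum, C_{B,max}/C_{A0} = (k₁/k₂)^[k₂/(k₂−k₁)].
= (0.250/0.361)^(0.361/(0.361−0.250)) = (0.6925)^(3.252) = 0.3027.
C_{B,max} = 0.3027×0.991 = 0.300 kmol/m³.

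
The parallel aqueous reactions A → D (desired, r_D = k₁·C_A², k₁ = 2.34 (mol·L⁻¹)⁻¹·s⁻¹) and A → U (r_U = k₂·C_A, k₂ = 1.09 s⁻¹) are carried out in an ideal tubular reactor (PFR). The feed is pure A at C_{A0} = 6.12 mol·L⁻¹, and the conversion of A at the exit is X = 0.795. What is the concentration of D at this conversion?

C_A = C_{A0}(1−X) = 1.255 mol·L⁻¹.
Along a PFR/batch, dC_U/dC_A = −r_U/(r_D+r_U) = −k₂/(k₂+k₁·C_A).
Integrating from C_{A0} to C_A: C_U = (1.09/2.34)·ln[(1.09+2.34·6.12)/(1.09+2.34·1.25)] = 0.4658·ln(15.41/4.026) = 0.6253 mol·L⁻¹.
Then C_D = (C_{A0}−C_A) − C_U = 4.865 − 0.6253 = 4.240 mol·L⁻¹.

4.24 mol·L⁻¹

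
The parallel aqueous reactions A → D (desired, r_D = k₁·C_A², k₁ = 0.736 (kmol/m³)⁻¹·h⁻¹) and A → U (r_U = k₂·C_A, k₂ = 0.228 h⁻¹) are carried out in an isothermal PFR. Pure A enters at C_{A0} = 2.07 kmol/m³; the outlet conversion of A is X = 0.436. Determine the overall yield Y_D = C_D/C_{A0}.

C_A = C_{A0}(1−X) = 1.167 kmol/m³.
Along a PFR/batch, dC_U/dC_A = −r_U/(r_D+r_U) = −k₂/(k₂+k₁·C_A).
Integrating from C_{A0} to C_A: C_U = (0.228/0.736)·ln[(0.228+0.736·2.07)/(0.228+0.736·1.17)] = 0.3098·ln(1.752/1.087) = 0.1477 kmol/m³.
Then C_D = (C_{A0}−C_A) − C_U = 0.9025 − 0.1477 = 0.7548 kmol/m³.
Y_D = C_D/C_{A0} = 0.7548/2.07 = 0.365.

0.365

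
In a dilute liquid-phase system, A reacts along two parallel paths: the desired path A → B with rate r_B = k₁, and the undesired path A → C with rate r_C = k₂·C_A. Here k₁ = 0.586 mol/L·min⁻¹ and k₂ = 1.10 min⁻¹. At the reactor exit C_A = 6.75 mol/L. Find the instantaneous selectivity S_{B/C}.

0.0789

S_{B/C} = r_B/r_C = (k₁)/(k₂·C_A) = (k₁/k₂)·C_A⁻¹.
= (0.586) / (1.10×6.750) = 0.5860/7.425 = 0.0789.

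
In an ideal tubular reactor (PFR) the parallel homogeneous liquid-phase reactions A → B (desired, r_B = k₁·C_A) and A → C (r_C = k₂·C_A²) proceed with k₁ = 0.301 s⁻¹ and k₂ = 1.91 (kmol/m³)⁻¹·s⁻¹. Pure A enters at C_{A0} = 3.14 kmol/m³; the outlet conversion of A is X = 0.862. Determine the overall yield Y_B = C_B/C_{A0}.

0.0863

C_A = C_{A0}(1−X) = 0.4333 kmol/m³.
Along a PFR/batch, dC_B/dC_A = −r_B/(r_B+r_C) = −k₁/(k₁+k₂·C_A).
Integrating from C_{A0} to C_A: C_B = (0.301/1.91)·ln[(0.301+1.91·3.14)/(0.301+1.91·0.433)] = 0.1576·ln(6.298/1.129) = 0.2709 kmol/m³.
Y_B = C_B/C_{A0} = 0.2709/3.14 = 0.0863.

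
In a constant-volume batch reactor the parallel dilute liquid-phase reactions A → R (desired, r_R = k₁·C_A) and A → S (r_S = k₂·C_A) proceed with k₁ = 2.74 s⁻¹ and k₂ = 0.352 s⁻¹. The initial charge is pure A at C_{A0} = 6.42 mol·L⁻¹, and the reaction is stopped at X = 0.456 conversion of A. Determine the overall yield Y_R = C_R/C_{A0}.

C_A = C_{A0}(1−X) = 3.492 mol·L⁻¹.
Both paths are first order in A, so the instantaneous fraction to R is constant: dC_R/d(−C_A) = k₁/(k₁+k₂) = 0.8862.
C_R = 0.8862·(C_{A0}−C_A) = 0.8862×2.928 = 2.59 mol·L⁻¹.
Y_R = C_R/C_{A0} = 2.594/6.42 = 0.404.

0.404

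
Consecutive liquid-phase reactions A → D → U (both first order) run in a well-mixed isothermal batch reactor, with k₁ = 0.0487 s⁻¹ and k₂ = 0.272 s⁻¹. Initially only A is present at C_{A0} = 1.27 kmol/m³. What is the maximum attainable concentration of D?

Evaluating C_D at t_opt = ln(k₂/k₁)/(k₂−k₁) gives C_{D,max}/C_{A0} = (k₁/k₂)^[k₂/(k₂−k₁)].
= (0.0487/0.272)^(0.272/(0.272−0.0487)) = (0.1790)^(1.218) = 0.1230.
C_{D,max} = 0.1230×1.27 = 0.156 kmol/m³.

0.156 kmol/m³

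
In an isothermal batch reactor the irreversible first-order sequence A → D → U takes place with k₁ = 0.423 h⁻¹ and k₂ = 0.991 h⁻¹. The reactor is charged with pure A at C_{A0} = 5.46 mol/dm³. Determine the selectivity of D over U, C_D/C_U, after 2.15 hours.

0.548

Solving the coupled first-order balances gives C_D(t) = [k₁/(k₂−k₁)]·C_{A0}·(e^(−k₁t) − e^(−k₂t)).
e^(−k₁t) = e^(−0.423×2.15) = e^(−0.9094) = 0.4027; e^(−k₂t) = e^(−2.131) = 0.1188.
C_D = 0.423×5.46/(0.991−0.423) × (0.4027−0.1188) = 4.066×0.2840 = 1.155 mol/dm³.
C_A = C_{A0}e^(−k₁t) = 2.199 mol/dm³, so C_U = C_{A0}−C_A−C_D = 2.106 mol/dm³; C_D/C_U = 0.548.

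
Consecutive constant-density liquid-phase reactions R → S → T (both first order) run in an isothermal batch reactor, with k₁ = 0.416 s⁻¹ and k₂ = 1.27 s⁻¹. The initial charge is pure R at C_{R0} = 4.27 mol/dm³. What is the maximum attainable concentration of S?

0.812 mol/dm³

At the optimum, C_{S,max}/C_{R0} = (k₁/k₂)^[k₂/(k₂−k₁)].
= (0.416/1.27)^(1.27/(1.27−0.416)) = (0.3276)^(1.487) = 0.1902.
C_{S,max} = 0.1902×4.27 = 0.812 mol/dm³.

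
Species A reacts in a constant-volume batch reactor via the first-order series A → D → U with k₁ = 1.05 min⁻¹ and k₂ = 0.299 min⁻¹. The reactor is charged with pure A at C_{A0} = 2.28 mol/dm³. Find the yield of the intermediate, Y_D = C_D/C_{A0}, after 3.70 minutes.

Solving the coupled first-order balances gives C_D(t) = [k₁/(k₂−k₁)]·C_{A0}·(e^(−k₁t) − e^(−k₂t)).
e^(−k₁t) = e^(−1.05×3.70) = e^(−3.885) = 0.02055; e^(−k₂t) = e^(−1.106) = 0.3308.
C_D = 1.05×2.28/(0.299−1.05) × (0.02055−0.3308) = (-3.188)×(-0.3102) = 0.9889 mol/dm³.
Y_D = C_D/C_{A0} = 0.9889/2.28 = 0.434.

0.434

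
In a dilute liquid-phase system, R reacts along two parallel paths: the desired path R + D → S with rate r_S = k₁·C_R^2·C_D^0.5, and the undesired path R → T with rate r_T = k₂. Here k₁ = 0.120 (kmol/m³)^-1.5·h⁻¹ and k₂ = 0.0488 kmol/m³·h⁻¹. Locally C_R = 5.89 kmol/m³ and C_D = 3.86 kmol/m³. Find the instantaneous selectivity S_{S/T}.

168

S_{S/T} = r_S/r_T = (k₁·C_R^2·C_D^0.5)/(k₂) = (k₁/k₂)·C_R^2·C_D^0.5.
= (0.120×5.890^2×3.860^0.5) / (0.0488) = 8.179/0.04880 = 168.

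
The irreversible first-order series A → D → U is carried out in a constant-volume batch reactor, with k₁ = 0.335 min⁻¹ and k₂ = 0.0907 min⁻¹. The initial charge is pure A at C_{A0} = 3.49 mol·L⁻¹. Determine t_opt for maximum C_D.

5.35 min

Setting dC_D/dt = 0 gives t_opt = ln(k₂/k₁)/(k₂−k₁).
= ln(0.0907/0.335)/(0.0907−0.335) = ln(0.2707)/-0.2443 = -1.307/-0.2443 = 5.35 min.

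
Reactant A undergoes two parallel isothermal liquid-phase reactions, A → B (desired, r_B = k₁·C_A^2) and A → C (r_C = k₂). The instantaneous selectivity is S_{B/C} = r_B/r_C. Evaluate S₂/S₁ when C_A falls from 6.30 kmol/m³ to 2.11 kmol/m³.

S_{B/C} = (k₁/k₂)·C_A^2, so S₂/S₁ = (C_{A,2}/C_{A,1})^2.
= (2.11/6.30)^2 = (0.3349)^2 = 0.112.

0.112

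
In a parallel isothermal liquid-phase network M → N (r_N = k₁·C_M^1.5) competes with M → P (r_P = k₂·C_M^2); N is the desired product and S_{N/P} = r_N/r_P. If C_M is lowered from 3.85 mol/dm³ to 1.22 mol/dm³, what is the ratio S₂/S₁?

1.78

S_{N/P} = (k₁/k₂)·C_M^-0.5, so S₂/S₁ = (C_{M,2}/C_{M,1})^-0.5.
= (1.22/3.85)^(-0.5) = (0.3169)^(-0.5) = 1.78.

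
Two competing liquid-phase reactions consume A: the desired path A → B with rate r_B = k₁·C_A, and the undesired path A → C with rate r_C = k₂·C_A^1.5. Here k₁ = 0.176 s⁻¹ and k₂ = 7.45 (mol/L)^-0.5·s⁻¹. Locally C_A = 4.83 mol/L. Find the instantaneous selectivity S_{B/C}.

0.0107

S_{B/C} = r_B/r_C = (k₁·C_A)/(k₂·C_A^1.5) = (k₁/k₂)·C_A^-0.5.
= (0.176×4.830) / (7.45×4.830^1.5) = 0.8501/79.08 = 0.0107.
The undesired path is higher order in A, so low C_A (CSTR or dilute feed) favours B.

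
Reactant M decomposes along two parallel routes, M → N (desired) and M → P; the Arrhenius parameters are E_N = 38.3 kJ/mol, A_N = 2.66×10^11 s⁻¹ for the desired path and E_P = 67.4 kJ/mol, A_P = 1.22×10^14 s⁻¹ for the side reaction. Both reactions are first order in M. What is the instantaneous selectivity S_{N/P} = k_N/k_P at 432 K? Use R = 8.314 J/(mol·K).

7.20

With equal orders, S_{N/P} = k_N/k_P = (A_N/A_P)·exp[(E_P−E_N)/(RT)].
(E_P−E_N)/(RT) = (67.4−38.3)×10³/(8.314×432) = 29100/3592 = 8.102.
k_N/k_P = (2.66×10^11/1.22×10^14)·exp(8.102) = 0.002180 × 3301 = 7.20.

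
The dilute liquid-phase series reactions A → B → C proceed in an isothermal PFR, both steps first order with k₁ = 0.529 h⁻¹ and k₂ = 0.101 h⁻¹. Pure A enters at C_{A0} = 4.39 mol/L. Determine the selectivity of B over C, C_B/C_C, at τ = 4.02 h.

3.30

For first-order series with pure A initially, C_B(τ) = k₁C_{A0}/(k₂−k₁)·(e^(−k₁τ) − e^(−k₂τ)).
e^(−k₁τ) = e^(−0.529×4.02) = e^(−2.127) = 0.1192; e^(−k₂τ) = e^(−0.4060) = 0.6663.
C_B = 0.529×4.39/(0.101−0.529) × (0.1192−0.6663) = (-5.426)×(-0.5471) = 2.968 mol/L.
C_A = C_{A0}e^(−k₁τ) = 0.5235 mol/L, so C_C = C_{A0}−C_A−C_B = 0.8982 mol/L; C_B/C_C = 3.30.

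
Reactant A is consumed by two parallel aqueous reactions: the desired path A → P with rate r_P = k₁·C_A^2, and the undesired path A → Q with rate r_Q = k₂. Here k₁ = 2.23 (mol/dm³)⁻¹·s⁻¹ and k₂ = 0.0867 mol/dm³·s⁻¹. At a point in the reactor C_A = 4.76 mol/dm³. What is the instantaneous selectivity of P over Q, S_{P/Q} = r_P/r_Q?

583

S_{P/Q} = r_P/r_Q = (k₁·C_A^2)/(k₂) = (k₁/k₂)·C_A^2.
= (2.23×4.760^2) / (0.0867) = 50.53/0.08670 = 583.
Since the desired path is higher order in A, keeping C_A high (PFR or concentrated feed) favours P.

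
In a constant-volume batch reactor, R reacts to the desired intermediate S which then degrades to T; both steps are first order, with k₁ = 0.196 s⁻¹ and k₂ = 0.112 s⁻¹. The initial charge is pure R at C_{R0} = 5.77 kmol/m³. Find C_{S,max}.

2.74 kmol/m³

Evaluating C_S at t_opt = ln(k₂/k₁)/(k₂−k₁) gives C_{S,max}/C_{R0} = (k₁/k₂)^[k₂/(k₂−k₁)].
= (0.196/0.112)^(0.112/(0.112−0.196)) = (1.750)^(-1.333) = 0.4742.
C_{S,max} = 0.4742×5.77 = 2.74 kmol/m³.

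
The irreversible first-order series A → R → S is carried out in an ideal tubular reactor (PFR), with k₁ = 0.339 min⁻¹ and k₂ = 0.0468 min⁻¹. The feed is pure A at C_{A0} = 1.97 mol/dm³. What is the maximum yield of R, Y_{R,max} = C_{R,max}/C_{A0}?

0.728

For a first-order series the maximum intermediate yield is C_{R,max}/C_{A0} = (k₁/k₂)^[k₂/(k₂−k₁)].
= (0.339/0.0468)^(0.0468/(0.0468−0.339)) = (7.244)^(-0.1602) = 0.7282.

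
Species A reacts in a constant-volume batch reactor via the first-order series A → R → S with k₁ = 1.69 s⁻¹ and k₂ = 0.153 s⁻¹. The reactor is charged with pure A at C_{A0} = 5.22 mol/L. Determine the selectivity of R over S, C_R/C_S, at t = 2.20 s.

The intermediate concentration in a first-order A→B→C sequence is C_R = k₁C_{A0}(e^(−k₁t) − e^(−k₂t))/(k₂−k₁).
e^(−k₁t) = e^(−1.69×2.20) = e^(−3.718) = 0.02428; e^(−k₂t) = e^(−0.3366) = 0.7142.
C_R = 1.69×5.22/(0.153−1.69) × (0.02428−0.7142) = (-5.740)×(-0.6899) = 3.960 mol/L.
C_A = C_{A0}e^(−k₁t) = 0.1268 mol/L, so C_S = C_{A0}−C_A−C_R = 1.133 mol/L; C_R/C_S = 3.49.

3.49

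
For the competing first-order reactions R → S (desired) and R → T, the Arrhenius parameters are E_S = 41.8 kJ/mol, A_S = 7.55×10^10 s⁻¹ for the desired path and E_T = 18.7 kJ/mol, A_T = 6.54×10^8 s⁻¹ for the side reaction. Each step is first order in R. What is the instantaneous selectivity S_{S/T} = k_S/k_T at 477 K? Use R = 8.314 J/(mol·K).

0.341

With equal orders, S_{S/T} = k_S/k_T = (A_S/A_T)·exp[(E_T−E_S)/(RT)].
(E_T−E_S)/(RT) = (18.7−41.8)×10³/(8.314×477) = -23100/3966 = -5.825.
k_S/k_T = (7.55×10^10/6.54×10^8)·exp(-5.825) = 115.4 × 0.002953 = 0.341.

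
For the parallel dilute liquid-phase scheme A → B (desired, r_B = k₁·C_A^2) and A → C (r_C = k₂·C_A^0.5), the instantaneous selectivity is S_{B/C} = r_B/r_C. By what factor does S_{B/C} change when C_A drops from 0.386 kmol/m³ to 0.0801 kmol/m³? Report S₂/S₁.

S_{B/C} = (k₁/k₂)·C_A^1.5, so S₂/S₁ = (C_{A,2}/C_{A,1})^1.5.
= (0.0801/0.386)^1.5 = (0.2075)^1.5 = 0.0945.

0.0945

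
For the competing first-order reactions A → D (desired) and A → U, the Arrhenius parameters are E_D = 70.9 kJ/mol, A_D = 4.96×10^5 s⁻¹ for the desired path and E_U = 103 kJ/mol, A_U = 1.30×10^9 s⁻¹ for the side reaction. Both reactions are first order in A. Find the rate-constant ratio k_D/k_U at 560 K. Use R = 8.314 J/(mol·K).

With equal orders, S_{D/U} = k_D/k_U = (A_D/A_U)·exp[(E_U−E_D)/(RT)].
(E_U−E_D)/(RT) = (103−70.9)×10³/(8.314×560) = 32100/4656 = 6.895.
k_D/k_U = (4.96×10^5/1.30×10^9)·exp(6.895) = 3.815×10^-4 × 986.9 = 0.377.

0.377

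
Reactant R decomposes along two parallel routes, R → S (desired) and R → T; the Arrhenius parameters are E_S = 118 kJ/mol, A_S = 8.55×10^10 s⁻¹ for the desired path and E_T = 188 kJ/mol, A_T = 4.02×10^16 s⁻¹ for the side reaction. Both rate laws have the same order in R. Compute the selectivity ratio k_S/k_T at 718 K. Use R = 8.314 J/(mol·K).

With equal orders, S_{S/T} = k_S/k_T = (A_S/A_T)·exp[(E_T−E_S)/(RT)].
(E_T−E_S)/(RT) = (188−118)×10³/(8.314×718) = 70000/5969 = 11.73.
k_S/k_T = (8.55×10^10/4.02×10^16)·exp(11.73) = 2.127×10^-6 × 1.238×10^5 = 0.263.

0.263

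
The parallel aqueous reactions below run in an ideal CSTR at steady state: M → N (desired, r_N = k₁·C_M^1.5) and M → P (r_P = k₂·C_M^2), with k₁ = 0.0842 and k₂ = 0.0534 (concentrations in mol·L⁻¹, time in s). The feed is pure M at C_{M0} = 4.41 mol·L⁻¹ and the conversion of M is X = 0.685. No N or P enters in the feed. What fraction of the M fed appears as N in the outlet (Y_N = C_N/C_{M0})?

0.392

Exit C_M = C_{M0}(1−X) = 4.41×0.315 = 1.389 mol·L⁻¹.
A CSTR operates uniformly at the exit composition, giving r_N = 0.1379 and r_P = 0.1030 (each k·C_M^n at C_M = 1.389).
Fraction of consumed M going to N: r_N/(r_N+r_P) = 0.5723.
C_N = 0.5723·C_{M0}·X = 0.5723×4.41×0.685 = 1.73 mol·L⁻¹; Y_N = C_N/C_{M0} = 0.392.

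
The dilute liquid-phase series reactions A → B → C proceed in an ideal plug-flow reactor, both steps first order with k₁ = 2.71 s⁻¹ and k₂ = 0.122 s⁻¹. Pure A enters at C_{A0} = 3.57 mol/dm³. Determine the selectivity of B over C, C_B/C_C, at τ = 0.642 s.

The intermediate concentration in a first-order A→B→C sequence is C_B = k₁C_{A0}(e^(−k₁τ) − e^(−k₂τ))/(k₂−k₁).
e^(−k₁τ) = e^(−2.71×0.642) = e^(−1.740) = 0.1756; e^(−k₂τ) = e^(−0.07832) = 0.9247.
C_B = 2.71×3.57/(0.122−2.71) × (0.1756−0.9247) = (-3.738)×(-0.7491) = 2.800 mol/dm³.
C_A = C_{A0}e^(−k₁τ) = 0.6267 mol/dm³, so C_C = C_{A0}−C_A−C_B = 0.1429 mol/dm³; C_B/C_C = 19.6.

19.6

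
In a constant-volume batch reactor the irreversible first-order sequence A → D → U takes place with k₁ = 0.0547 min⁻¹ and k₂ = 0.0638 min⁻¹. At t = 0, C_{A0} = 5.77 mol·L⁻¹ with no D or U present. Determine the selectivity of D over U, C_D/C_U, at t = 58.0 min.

0.121

For first-order series with pure A initially, C_D(t) = k₁C_{A0}/(k₂−k₁)·(e^(−k₁t) − e^(−k₂t)).
e^(−k₁t) = e^(−0.0547×58.0) = e^(−3.173) = 0.04189; e^(−k₂t) = e^(−3.700) = 0.02471.
C_D = 0.0547×5.77/(0.0638−0.0547) × (0.04189−0.02471) = 34.68×0.01718 = 0.5959 mol·L⁻¹.
C_A = C_{A0}e^(−k₁t) = 0.2417 mol·L⁻¹, so C_U = C_{A0}−C_A−C_D = 4.932 mol·L⁻¹; C_D/C_U = 0.121.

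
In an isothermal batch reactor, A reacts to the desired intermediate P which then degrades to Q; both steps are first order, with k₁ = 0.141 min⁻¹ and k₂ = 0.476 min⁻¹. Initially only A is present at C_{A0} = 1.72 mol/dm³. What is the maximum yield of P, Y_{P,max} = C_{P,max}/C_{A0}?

For a first-order series the maximum intermediate yield is C_{P,max}/C_{A0} = (k₁/k₂)^[k₂/(k₂−k₁)].
= (0.141/0.476)^(0.476/(0.476−0.141)) = (0.2962)^(1.421) = 0.1775.

0.178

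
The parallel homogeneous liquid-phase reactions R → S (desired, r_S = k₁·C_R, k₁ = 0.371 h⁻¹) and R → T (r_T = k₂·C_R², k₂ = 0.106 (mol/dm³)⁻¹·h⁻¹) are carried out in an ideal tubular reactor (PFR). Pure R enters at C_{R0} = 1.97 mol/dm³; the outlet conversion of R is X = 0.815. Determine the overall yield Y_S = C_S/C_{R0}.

0.617

C_R = C_{R0}(1−X) = 0.3645 mol/dm³.
Along a PFR/batch, dC_S/dC_R = −r_S/(r_S+r_T) = −k₁/(k₁+k₂·C_R).
Integrating from C_{R0} to C_R: C_S = (0.371/0.106)·ln[(0.371+0.106·1.97)/(0.371+0.106·0.364)] = 3.500·ln(0.5798/0.4096) = 1.216 mol/dm³.
Y_S = C_S/C_{R0} = 1.216/1.97 = 0.617.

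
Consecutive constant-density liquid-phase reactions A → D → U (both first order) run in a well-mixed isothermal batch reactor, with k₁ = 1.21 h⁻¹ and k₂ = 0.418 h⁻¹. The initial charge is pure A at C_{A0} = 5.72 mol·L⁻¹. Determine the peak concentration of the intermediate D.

At the optimum, C_{D,max}/C_{A0} = (k₁/k₂)^[k₂/(k₂−k₁)].
= (1.21/0.418)^(0.418/(0.418−1.21)) = (2.895)^(-0.5278) = 0.5707.
C_{D,max} = 0.5707×5.72 = 3.26 mol·L⁻¹.

3.26 mol·L⁻¹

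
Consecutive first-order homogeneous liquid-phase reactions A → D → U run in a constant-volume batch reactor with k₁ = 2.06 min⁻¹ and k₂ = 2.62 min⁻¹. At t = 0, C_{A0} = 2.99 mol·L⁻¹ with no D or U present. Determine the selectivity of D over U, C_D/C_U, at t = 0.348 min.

1.64

For first-order series with pure A initially, C_D(t) = k₁C_{A0}/(k₂−k₁)·(e^(−k₁t) − e^(−k₂t)).
e^(−k₁t) = e^(−2.06×0.348) = e^(−0.7169) = 0.4883; e^(−k₂t) = e^(−0.9118) = 0.4018.
C_D = 2.06×2.99/(2.62−2.06) × (0.4883−0.4018) = 11.00×0.08646 = 0.9509 mol·L⁻¹.
C_A = C_{A0}e^(−k₁t) = 1.460 mol·L⁻¹, so C_U = C_{A0}−C_A−C_D = 0.5791 mol·L⁻¹; C_D/C_U = 1.64.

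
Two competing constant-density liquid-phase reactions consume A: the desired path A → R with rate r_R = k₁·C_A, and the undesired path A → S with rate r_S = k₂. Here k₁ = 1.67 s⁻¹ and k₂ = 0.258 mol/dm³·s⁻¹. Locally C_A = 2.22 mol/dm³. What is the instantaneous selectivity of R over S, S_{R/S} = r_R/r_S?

14.4

S_{R/S} = r_R/r_S = (k₁·C_A)/(k₂) = (k₁/k₂)·C_A.
= (1.67×2.220) / (0.258) = 3.707/0.2580 = 14.4.
Since the desired path is higher order in A, keeping C_A high (PFR or concentrated feed) favours R.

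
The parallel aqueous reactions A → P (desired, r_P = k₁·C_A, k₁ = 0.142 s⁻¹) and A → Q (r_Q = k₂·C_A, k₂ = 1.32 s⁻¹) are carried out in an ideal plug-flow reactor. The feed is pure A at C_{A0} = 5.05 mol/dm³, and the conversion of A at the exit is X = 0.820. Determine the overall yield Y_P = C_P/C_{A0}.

0.0796

C_A = C_{A0}(1−X) = 0.9090 mol/dm³.
Both paths are first order in A, so the instantaneous fraction to P is constant: dC_P/d(−C_A) = k₁/(k₁+k₂) = 0.09713.
C_P = 0.09713·(C_{A0}−C_A) = 0.09713×4.141 = 0.402 mol/dm³.
Y_P = C_P/C_{A0} = 0.4022/5.05 = 0.0796.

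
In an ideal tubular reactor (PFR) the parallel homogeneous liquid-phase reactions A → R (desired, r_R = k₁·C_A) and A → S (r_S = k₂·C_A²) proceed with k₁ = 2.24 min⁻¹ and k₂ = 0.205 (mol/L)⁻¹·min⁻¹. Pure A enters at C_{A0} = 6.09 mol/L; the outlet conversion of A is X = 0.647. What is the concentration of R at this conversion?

2.88 mol/L

C_A = C_{A0}(1−X) = 2.150 mol/L.
Along a PFR/batch, dC_R/dC_A = −r_R/(r_R+r_S) = −k₁/(k₁+k₂·C_A).
Integrating from C_{A0} to C_A: C_R = (2.24/0.205)·ln[(2.24+0.205·6.09)/(2.24+0.205·2.15)] = 10.93·ln(3.488/2.681) = 2.878 mol/L.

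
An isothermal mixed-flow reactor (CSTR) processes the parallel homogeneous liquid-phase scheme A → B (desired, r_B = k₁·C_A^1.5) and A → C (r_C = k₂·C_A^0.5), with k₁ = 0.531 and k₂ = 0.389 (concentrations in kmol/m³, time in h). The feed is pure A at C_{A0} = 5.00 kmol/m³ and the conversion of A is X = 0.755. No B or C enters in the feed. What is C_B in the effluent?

2.36 kmol/m³

Exit C_A = C_{A0}(1−X) = 5.00×0.245 = 1.225 kmol/m³.
A CSTR operates uniformly at the exit composition, giving r_B = 0.7199 and r_C = 0.4305 (each k·C_A^n at C_A = 1.225).
Fraction of consumed A going to B: r_B/(r_B+r_C) = 0.6258.
C_B = 0.6258·C_{A0}·X = 0.6258×5.00×0.755 = 2.36 kmol/m³.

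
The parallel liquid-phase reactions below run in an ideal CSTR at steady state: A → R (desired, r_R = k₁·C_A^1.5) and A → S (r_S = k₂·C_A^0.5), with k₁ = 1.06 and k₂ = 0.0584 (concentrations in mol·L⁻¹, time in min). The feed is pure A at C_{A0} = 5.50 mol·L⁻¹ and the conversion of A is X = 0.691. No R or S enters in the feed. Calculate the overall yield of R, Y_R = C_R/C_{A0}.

Exit C_A = C_{A0}(1−X) = 5.50×0.309 = 1.700 mol·L⁻¹.
In a CSTR the entire volume is at exit conditions, so r_R = 1.06×1.700^1.5 = 2.348 and r_S = 0.0584×1.700^0.5 = 0.07613.
Fraction of consumed A going to R: r_R/(r_R+r_S) = 0.9686.
C_R = 0.9686·C_{A0}·X = 0.9686×5.50×0.691 = 3.68 mol·L⁻¹; Y_R = C_R/C_{A0} = 0.669.

0.669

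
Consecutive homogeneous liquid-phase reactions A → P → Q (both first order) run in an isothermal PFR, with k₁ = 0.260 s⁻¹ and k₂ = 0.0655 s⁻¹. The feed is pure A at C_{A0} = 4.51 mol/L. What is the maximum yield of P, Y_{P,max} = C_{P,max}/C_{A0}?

0.629

For a first-order series the maximum intermediate yield is C_{P,max}/C_{A0} = (k₁/k₂)^[k₂/(k₂−k₁)].
= (0.260/0.0655)^(0.0655/(0.0655−0.260)) = (3.969)^(-0.3368) = 0.6286.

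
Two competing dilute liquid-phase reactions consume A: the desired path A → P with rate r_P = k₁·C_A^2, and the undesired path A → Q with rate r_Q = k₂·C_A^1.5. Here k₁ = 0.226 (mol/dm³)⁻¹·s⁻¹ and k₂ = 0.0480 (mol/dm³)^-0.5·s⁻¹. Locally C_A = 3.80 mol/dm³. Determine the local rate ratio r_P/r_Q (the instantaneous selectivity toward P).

S_{P/Q} = r_P/r_Q = (k₁·C_A^2)/(k₂·C_A^1.5) = (k₁/k₂)·C_A^0.5.
= (0.226×3.800^2) / (0.0480×3.800^1.5) = 3.263/0.3556 = 9.18.

9.18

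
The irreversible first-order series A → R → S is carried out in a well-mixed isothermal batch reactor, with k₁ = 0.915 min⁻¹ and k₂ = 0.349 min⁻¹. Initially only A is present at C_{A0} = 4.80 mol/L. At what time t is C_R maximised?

1.70 min

For first-order series the maximum of C_R occurs at t_opt = ln(k₂/k₁)/(k₂−k₁).
= ln(0.349/0.915)/(0.349−0.915) = ln(0.3814)/-0.5660 = -0.9639/-0.5660 = 1.70 min.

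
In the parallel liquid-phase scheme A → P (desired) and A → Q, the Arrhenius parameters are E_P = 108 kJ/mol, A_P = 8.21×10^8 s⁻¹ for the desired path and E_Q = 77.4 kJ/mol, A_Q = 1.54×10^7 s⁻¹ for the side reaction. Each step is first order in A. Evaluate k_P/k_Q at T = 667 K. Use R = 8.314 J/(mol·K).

0.214

k_P/k_Q = (A_P/A_Q)·exp[−(E_P−E_Q)/(RT)] = (A_P/A_Q)·exp[(E_Q−E_P)/(RT)].
(E_Q−E_P)/(RT) = (77.4−108)×10³/(8.314×667) = -30600/5545 = -5.518.
k_P/k_Q = (8.21×10^8/1.54×10^7)·exp(-5.518) = 53.31 × 0.004014 = 0.214.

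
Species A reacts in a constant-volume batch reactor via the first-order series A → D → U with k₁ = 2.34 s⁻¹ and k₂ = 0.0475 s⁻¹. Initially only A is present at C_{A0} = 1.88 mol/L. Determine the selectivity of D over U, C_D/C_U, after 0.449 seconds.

79.6

For first-order series with pure A initially, C_D(t) = k₁C_{A0}/(k₂−k₁)·(e^(−k₁t) − e^(−k₂t)).
e^(−k₁t) = e^(−2.34×0.449) = e^(−1.051) = 0.3497; e^(−k₂t) = e^(−0.02133) = 0.9789.
C_D = 2.34×1.88/(0.0475−2.34) × (0.3497−0.9789) = (-1.919)×(-0.6292) = 1.207 mol/L.
C_A = C_{A0}e^(−k₁t) = 0.6574 mol/L, so C_U = C_{A0}−C_A−C_D = 0.01516 mol/L; C_D/C_U = 79.6.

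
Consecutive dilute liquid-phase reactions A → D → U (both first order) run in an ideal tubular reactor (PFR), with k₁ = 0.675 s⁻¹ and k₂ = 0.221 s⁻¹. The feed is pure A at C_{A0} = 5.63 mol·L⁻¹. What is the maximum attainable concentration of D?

For a first-order series the maximum intermediate yield is C_{D,max}/C_{A0} = (k₁/k₂)^[k₂/(k₂−k₁)].
= (0.675/0.221)^(0.221/(0.221−0.675)) = (3.054)^(-0.4868) = 0.5807.
C_{D,max} = 0.5807×5.63 = 3.27 mol·L⁻¹.

3.27 mol·L⁻¹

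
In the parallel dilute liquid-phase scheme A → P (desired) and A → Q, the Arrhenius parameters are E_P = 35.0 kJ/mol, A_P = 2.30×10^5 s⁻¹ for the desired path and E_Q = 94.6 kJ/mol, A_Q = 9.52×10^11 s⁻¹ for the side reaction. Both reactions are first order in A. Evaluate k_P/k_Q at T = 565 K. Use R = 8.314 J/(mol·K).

0.0782

With equal orders, S_{P/Q} = k_P/k_Q = (A_P/A_Q)·exp[(E_Q−E_P)/(RT)].
(E_Q−E_P)/(RT) = (94.6−35.0)×10³/(8.314×565) = 59600/4697 = 12.69.
k_P/k_Q = (2.30×10^5/9.52×10^11)·exp(12.69) = 2.416×10^-7 × 3.238×10^5 = 0.0782.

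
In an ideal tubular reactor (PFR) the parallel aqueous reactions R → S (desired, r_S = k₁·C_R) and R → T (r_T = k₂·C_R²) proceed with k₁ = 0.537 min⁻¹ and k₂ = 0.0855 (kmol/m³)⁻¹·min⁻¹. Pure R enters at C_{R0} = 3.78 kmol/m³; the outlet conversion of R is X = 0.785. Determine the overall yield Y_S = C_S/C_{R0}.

0.581

C_R = C_{R0}(1−X) = 0.8127 kmol/m³.
Along a PFR/batch, dC_S/dC_R = −r_S/(r_S+r_T) = −k₁/(k₁+k₂·C_R).
Integrating from C_{R0} to C_R: C_S = (0.537/0.0855)·ln[(0.537+0.0855·3.78)/(0.537+0.0855·0.813)] = 6.281·ln(0.8602/0.6065) = 2.195 kmol/m³.
Y_S = C_S/C_{R0} = 2.195/3.78 = 0.581.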